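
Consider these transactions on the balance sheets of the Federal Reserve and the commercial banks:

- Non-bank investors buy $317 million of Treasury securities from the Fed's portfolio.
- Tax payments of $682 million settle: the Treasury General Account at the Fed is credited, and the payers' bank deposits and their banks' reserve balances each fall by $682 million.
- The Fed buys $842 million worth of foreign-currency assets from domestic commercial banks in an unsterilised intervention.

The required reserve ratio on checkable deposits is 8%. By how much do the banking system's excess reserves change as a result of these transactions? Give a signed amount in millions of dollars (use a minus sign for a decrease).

-$77.08 million

Asset sale (to non-banks) $317 million: reserves −$317M, deposits −$317M.
Government account inflow $682 million: reserves −$682M, deposits −$682M.
FX purchase $842 million: reserves +$842M, deposits 0.
Totals: Δreserves = −$157M, Δdeposits = −$999M.
Δrequired reserves = 8% × −$999M = −$79.92M.
Δexcess reserves = Δreserves − Δrequired = −$157M − (−$79.92M) = -$77.08 million.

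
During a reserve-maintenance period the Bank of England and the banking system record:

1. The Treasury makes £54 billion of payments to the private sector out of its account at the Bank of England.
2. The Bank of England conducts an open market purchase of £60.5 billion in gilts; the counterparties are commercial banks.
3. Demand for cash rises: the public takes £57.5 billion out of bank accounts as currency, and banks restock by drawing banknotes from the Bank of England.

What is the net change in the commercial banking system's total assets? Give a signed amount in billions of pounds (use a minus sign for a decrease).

Government spending £54 billion: bank balance sheets expand → +£54B.
OMO purchase (from banks) £60.5 billion: just an asset swap on bank balance sheets → 0.
Currency withdrawal £57.5 billion: bank balance sheets shrink → −£57.5B.
Net: 54 + 0 − 57.5 = -£3.5 billion.

-£3.5 billion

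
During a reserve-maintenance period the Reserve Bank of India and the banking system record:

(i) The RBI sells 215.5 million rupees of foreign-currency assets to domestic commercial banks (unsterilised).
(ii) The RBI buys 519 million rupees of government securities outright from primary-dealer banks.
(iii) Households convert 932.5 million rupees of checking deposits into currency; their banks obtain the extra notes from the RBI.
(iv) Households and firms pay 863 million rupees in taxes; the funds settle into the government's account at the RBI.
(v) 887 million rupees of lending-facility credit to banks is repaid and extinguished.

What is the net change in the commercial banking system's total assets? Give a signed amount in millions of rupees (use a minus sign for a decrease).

FX sale 215.5 million rupees: just an asset swap on bank balance sheets → 0.
OMO purchase (from banks) 519 million rupees: just an asset swap on bank balance sheets → 0.
Currency withdrawal 932.5 million rupees: bank balance sheets shrink → −932.5M.
Government account inflow 863 million rupees: bank balance sheets shrink → −863M.
Discount-window repayment 887 million rupees: bank balance sheets shrink → −887M.
Net: 0 + 0 − 932.5 − 863 − 887 = -2682.5 million.

-2682.5 million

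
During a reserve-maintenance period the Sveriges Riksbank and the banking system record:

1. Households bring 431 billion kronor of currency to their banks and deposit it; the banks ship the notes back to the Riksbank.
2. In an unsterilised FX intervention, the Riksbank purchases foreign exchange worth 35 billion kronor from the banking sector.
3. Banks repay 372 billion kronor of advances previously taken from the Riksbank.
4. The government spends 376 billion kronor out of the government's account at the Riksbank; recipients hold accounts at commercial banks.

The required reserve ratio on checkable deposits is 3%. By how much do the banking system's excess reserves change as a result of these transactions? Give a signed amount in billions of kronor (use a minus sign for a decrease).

Currency deposit 431 billion kronor: reserves +431B, deposits +431B.
FX purchase 35 billion kronor: reserves +35B, deposits 0.
Discount-window repayment 372 billion kronor: reserves −372B, deposits 0.
Government spending 376 billion kronor: reserves +376B, deposits +376B.
Totals: Δreserves = +470B, Δdeposits = +807B.
Δrequired reserves = 3% × +807B = +24.21B.
Δexcess reserves = Δreserves − Δrequired = +470B − (+24.21B) = +445.79 billion.

+445.79 billion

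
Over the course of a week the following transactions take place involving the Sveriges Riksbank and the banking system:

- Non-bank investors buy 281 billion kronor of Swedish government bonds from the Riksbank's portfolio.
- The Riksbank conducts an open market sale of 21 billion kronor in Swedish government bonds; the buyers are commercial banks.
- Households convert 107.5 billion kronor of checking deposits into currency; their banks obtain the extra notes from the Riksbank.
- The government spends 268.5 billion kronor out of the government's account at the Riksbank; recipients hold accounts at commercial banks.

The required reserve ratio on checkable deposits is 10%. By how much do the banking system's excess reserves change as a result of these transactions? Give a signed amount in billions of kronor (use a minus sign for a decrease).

-129 billion

Asset sale (to non-banks) 281 billion kronor: reserves −281B, deposits −281B.
OMO sale (to banks) 21 billion kronor: reserves −21B, deposits 0.
Currency withdrawal 107.5 billion kronor: reserves −107.5B, deposits −107.5B.
Government spending 268.5 billion kronor: reserves +268.5B, deposits +268.5B.
Totals: Δreserves = −141B, Δdeposits = −120B.
Δrequired reserves = 10% × −120B = −12B.
Δexcess reserves = Δreserves − Δrequired = −141B − (−12B) = -129 billion.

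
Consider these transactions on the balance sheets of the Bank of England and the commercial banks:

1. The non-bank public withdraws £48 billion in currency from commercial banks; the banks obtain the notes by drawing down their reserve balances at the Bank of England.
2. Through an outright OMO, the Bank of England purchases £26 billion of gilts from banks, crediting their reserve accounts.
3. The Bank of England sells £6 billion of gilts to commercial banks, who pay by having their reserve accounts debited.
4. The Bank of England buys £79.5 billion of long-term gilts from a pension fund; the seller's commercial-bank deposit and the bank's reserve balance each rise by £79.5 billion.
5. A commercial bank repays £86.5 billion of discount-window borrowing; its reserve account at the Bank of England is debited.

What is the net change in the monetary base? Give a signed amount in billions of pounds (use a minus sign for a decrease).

Bank of England balance sheet:
  Assets:      Securities +£99.5B, Loans to banks −£86.5B
  Liabilities: Bank reserves −£35B, Currency in circulation +£48B
Commercial banking system:
  Assets:      Reserves at CB −£35B, Securities −£20B
  Liabilities: Checkable deposits +£31.5B, Borrowings from CB −£86.5B
Monetary base = currency + reserves: +£48B + (−£35B) = +£13 billion.

+£13 billion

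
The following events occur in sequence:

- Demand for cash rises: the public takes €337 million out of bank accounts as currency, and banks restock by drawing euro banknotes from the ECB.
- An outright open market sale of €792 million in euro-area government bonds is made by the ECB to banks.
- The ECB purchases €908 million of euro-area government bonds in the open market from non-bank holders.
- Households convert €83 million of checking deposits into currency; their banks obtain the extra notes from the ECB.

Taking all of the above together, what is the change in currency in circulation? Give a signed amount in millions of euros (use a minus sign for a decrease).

+€420 million

ECB balance sheet:
  Assets:      Securities +€116M
  Liabilities: Bank reserves −€304M, Currency in circulation +€420M
Commercial banking system:
  Assets:      Reserves at CB −€304M, Securities +€792M
  Liabilities: Checkable deposits +€488M
So the change in currency in circulation is +€420 million.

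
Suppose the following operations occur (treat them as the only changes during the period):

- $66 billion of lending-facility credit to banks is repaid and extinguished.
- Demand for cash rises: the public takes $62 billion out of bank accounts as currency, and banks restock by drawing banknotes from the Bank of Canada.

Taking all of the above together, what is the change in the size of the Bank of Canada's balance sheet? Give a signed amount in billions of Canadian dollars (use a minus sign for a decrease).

Bank of Canada balance sheet:
  Assets:      Loans to banks −$66B
  Liabilities: Bank reserves −$128B, Currency in circulation +$62B
Change in total Bank of Canada assets = -$66 billion.

-$66 billion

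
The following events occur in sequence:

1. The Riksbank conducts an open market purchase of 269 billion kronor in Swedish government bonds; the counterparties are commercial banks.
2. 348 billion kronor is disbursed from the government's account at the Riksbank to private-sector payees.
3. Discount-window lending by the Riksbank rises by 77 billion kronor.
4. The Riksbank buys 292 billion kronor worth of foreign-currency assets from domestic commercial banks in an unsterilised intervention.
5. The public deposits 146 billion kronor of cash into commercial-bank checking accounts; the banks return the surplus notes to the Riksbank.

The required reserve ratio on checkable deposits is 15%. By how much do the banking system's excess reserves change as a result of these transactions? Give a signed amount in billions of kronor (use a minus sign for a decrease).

OMO purchase (from banks) 269 billion kronor: reserves +269B, deposits 0.
Government spending 348 billion kronor: reserves +348B, deposits +348B.
Discount-window loan 77 billion kronor: reserves +77B, deposits 0.
FX purchase 292 billion kronor: reserves +292B, deposits 0.
Currency deposit 146 billion kronor: reserves +146B, deposits +146B.
Totals: Δreserves = +1132B, Δdeposits = +494B.
Δrequired reserves = 15% × +494B = +74.1B.
Δexcess reserves = Δreserves − Δrequired = +1132B − (+74.1B) = +1057.9 billion.

+1057.9 billion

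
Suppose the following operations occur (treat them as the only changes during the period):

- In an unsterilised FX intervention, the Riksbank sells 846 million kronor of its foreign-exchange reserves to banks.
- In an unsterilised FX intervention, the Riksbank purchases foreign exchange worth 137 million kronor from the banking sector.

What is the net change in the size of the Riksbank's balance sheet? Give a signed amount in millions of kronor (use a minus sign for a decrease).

FX sale 846 million kronor: a Riksbank asset is shed → −846M.
FX purchase 137 million kronor: a Riksbank asset is acquired → +137M.
Net: −846 + 137 = -709 million.

-709 million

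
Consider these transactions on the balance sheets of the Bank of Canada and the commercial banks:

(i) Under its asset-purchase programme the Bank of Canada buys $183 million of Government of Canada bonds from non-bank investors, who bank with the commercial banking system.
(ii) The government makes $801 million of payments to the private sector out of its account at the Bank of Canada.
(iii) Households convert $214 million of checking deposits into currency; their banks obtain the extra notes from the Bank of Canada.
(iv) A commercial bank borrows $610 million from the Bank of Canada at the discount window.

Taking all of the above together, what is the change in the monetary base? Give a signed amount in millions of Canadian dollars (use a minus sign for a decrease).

Asset purchase (from non-banks) $183 million: Bank of Canada balance sheet expands → +$183M.
Government spending $801 million: a non-base liability converts back to reserves → +$801M.
Currency withdrawal $214 million: just a shift between currency and reserves — both are base money → 0.
Discount-window loan $610 million: Bank of Canada balance sheet expands → +$610M.
Net: 183 + 801 + 0 + 610 = +$1594 million.

+$1594 million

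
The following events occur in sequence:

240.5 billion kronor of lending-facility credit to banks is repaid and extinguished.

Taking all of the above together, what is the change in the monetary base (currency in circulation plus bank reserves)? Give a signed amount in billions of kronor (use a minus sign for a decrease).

Discount-window repayment 240.5 billion kronor: Riksbank balance sheet contracts → −240.5B.

-240.5 billion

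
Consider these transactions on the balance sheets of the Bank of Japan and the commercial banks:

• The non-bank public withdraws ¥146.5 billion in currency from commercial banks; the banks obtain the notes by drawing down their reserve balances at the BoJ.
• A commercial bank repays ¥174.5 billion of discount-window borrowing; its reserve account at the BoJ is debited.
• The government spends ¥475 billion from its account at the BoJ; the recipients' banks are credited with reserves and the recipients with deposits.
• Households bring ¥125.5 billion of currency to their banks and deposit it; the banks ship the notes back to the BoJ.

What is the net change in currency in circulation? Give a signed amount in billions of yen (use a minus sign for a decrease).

Currency withdrawal ¥146.5 billion: notes leave the central bank → +¥146.5B.
Discount-window repayment ¥174.5 billion: no currency enters or leaves circulation → 0.
Government spending ¥475 billion: no currency enters or leaves circulation → 0.
Currency deposit ¥125.5 billion: notes return to the central bank → −¥125.5B.
Net: 146.5 + 0 + 0 − 125.5 = +¥21 billion.

+¥21 billion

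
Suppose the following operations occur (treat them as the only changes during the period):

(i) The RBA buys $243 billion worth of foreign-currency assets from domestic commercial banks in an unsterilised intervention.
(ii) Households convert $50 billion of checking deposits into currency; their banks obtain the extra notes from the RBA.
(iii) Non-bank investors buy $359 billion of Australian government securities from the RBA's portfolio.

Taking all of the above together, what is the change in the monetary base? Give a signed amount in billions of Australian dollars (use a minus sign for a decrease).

RBA balance sheet:
  Assets:      Securities −$359B, Foreign assets +$243B
  Liabilities: Bank reserves −$166B, Currency in circulation +$50B
Commercial banking system:
  Assets:      Reserves at CB −$166B, Foreign assets −$243B
  Liabilities: Checkable deposits −$409B
Monetary base = currency + reserves: +$50B + (−$166B) = -$116 billion.

-$116 billion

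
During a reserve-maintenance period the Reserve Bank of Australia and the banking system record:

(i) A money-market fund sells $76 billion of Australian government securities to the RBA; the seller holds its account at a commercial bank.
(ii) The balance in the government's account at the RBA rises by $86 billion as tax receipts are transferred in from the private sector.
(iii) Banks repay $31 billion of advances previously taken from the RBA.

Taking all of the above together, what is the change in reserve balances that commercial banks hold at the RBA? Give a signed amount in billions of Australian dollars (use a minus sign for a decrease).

RBA balance sheet:
  Assets:      Securities +$76B, Loans to banks −$31B
  Liabilities: Bank reserves −$41B, Government deposits +$86B
So the change in reserve balances that commercial banks hold at the RBA is -$41 billion.

-$41 billion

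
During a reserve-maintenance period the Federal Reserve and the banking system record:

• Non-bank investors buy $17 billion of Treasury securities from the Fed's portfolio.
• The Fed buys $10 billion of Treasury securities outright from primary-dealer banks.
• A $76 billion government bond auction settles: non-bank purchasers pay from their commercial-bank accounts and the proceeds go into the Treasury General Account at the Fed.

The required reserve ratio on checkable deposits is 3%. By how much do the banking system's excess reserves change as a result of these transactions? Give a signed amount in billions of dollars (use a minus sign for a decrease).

-$80.21 billion

Asset sale (to non-banks) $17 billion: reserves −$17B, deposits −$17B.
OMO purchase (from banks) $10 billion: reserves +$10B, deposits 0.
Government account inflow $76 billion: reserves −$76B, deposits −$76B.
Totals: Δreserves = −$83B, Δdeposits = −$93B.
Δrequired reserves = 3% × −$93B = −$2.79B.
Δexcess reserves = Δreserves − Δrequired = −$83B − (−$2.79B) = -$80.21 billion.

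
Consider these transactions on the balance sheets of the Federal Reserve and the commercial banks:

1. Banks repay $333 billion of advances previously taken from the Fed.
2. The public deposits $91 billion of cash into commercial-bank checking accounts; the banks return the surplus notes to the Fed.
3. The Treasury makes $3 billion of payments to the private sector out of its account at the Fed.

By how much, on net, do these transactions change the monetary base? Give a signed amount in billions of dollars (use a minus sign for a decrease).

-$330 billion

Discount-window repayment $333 billion: Fed balance sheet contracts → −$333B.
Currency deposit $91 billion: just a shift between currency and reserves — both are base money → 0.
Government spending $3 billion: a non-base liability converts back to reserves → +$3B.
Net: −333 + 0 + 3 = -$330 billion.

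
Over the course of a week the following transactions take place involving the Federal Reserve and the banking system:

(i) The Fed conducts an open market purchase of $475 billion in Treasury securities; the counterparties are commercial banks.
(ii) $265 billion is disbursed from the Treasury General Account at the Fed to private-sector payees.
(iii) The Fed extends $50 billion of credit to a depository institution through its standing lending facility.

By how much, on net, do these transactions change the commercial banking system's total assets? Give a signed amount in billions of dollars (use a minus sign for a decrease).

+$315 billion

OMO purchase (from banks) $475 billion: just an asset swap on bank balance sheets → 0.
Government spending $265 billion: bank balance sheets expand → +$265B.
Discount-window loan $50 billion: bank balance sheets expand → +$50B.
Net: 0 + 265 + 50 = +$315 billion.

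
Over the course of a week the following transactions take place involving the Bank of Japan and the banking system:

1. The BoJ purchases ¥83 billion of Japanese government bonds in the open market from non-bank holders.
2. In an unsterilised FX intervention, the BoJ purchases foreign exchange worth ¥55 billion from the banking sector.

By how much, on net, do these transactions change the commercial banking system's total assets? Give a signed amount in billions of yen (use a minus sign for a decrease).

+¥83 billion

Asset purchase (from non-banks) ¥83 billion: bank balance sheets expand → +¥83B.
FX purchase ¥55 billion: just an asset swap on bank balance sheets → 0.
Net: 83 + 0 = +¥83 billion.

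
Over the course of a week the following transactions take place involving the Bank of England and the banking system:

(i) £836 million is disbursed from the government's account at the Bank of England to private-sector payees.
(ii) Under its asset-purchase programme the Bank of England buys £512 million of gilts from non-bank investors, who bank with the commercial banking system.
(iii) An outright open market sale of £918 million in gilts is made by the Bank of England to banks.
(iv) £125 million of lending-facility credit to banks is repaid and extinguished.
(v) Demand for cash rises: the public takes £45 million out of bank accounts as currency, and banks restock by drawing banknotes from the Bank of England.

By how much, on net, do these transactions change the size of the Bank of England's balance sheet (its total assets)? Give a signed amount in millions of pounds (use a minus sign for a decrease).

Bank of England balance sheet:
  Assets:      Securities −£406M, Loans to banks −£125M
  Liabilities: Bank reserves +£260M, Currency in circulation +£45M, Government deposits −£836M
Change in total Bank of England assets = -£531 million.

-£531 million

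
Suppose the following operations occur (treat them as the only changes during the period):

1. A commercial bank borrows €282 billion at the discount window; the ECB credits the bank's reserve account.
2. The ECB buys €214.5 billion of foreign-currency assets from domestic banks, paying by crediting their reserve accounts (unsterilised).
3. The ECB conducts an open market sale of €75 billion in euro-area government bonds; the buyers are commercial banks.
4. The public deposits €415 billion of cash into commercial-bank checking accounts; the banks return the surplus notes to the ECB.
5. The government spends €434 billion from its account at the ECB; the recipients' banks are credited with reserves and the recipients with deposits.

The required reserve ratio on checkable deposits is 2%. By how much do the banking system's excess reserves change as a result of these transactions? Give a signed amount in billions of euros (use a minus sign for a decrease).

+€1253.52 billion

Discount-window loan €282 billion: reserves +€282B, deposits 0.
FX purchase €214.5 billion: reserves +€214.5B, deposits 0.
OMO sale (to banks) €75 billion: reserves −€75B, deposits 0.
Currency deposit €415 billion: reserves +€415B, deposits +€415B.
Government spending €434 billion: reserves +€434B, deposits +€434B.
Totals: Δreserves = +€1270.5B, Δdeposits = +€849B.
Δrequired reserves = 2% × +€849B = +€16.98B.
Δexcess reserves = Δreserves − Δrequired = +€1270.5B − (+€16.98B) = +€1253.52 billion.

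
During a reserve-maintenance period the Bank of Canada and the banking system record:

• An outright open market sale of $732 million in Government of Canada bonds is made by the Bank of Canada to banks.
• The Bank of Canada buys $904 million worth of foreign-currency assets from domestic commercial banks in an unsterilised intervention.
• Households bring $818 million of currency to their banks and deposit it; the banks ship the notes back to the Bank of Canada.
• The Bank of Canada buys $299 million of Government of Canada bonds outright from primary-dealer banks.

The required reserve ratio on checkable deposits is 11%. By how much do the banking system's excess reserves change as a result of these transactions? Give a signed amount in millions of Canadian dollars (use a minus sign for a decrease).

OMO sale (to banks) $732 million: reserves −$732M, deposits 0.
FX purchase $904 million: reserves +$904M, deposits 0.
Currency deposit $818 million: reserves +$818M, deposits +$818M.
OMO purchase (from banks) $299 million: reserves +$299M, deposits 0.
Totals: Δreserves = +$1289M, Δdeposits = +$818M.
Δrequired reserves = 11% × +$818M = +$89.98M.
Δexcess reserves = Δreserves − Δrequired = +$1289M − (+$89.98M) = +$1199.02 million.

+$1199.02 million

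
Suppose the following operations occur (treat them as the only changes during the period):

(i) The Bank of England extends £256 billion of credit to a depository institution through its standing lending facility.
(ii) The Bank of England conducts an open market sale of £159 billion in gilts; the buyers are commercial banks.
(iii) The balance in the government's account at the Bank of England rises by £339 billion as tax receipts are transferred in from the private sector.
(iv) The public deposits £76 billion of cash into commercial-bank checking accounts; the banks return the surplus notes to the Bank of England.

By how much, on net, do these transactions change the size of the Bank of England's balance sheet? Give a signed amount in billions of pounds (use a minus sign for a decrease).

Discount-window loan £256 billion: a Bank of England asset is acquired → +£256B.
OMO sale (to banks) £159 billion: a Bank of England asset is shed → −£159B.
Government account inflow £339 billion: only the composition of liabilities changes → 0.
Currency deposit £76 billion: only the composition of liabilities changes → 0.
Net: 256 − 159 + 0 + 0 = +£97 billion.

+£97 billion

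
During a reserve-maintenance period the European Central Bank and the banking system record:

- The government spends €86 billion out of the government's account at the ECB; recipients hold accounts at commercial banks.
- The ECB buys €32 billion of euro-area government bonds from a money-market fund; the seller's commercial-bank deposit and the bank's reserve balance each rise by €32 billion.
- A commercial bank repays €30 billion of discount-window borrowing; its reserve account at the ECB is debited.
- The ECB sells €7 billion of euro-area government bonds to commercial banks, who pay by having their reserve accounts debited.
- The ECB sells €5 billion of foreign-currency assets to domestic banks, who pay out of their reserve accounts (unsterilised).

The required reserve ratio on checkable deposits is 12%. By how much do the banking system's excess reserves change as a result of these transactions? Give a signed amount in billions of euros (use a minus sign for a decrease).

Government spending €86 billion: reserves +€86B, deposits +€86B.
Asset purchase (from non-banks) €32 billion: reserves +€32B, deposits +€32B.
Discount-window repayment €30 billion: reserves −€30B, deposits 0.
OMO sale (to banks) €7 billion: reserves −€7B, deposits 0.
FX sale €5 billion: reserves −€5B, deposits 0.
Totals: Δreserves = +€76B, Δdeposits = +€118B.
Δrequired reserves = 12% × +€118B = +€14.16B.
Δexcess reserves = Δreserves − Δrequired = +€76B − (+€14.16B) = +€61.84 billion.

+€61.84 billion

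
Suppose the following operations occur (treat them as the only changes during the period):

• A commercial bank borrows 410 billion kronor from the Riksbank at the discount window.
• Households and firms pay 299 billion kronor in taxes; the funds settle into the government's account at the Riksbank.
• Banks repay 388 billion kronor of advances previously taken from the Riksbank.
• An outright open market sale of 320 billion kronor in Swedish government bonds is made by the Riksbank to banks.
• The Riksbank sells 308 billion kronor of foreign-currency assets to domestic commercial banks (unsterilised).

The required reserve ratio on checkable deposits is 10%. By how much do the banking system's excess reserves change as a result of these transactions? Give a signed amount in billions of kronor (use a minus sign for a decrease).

Discount-window loan 410 billion kronor: reserves +410B, deposits 0.
Government account inflow 299 billion kronor: reserves −299B, deposits −299B.
Discount-window repayment 388 billion kronor: reserves −388B, deposits 0.
OMO sale (to banks) 320 billion kronor: reserves −320B, deposits 0.
FX sale 308 billion kronor: reserves −308B, deposits 0.
Totals: Δreserves = −905B, Δdeposits = −299B.
Δrequired reserves = 10% × −299B = −29.9B.
Δexcess reserves = Δreserves − Δrequired = −905B − (−29.9B) = -875.1 billion.

-875.1 billion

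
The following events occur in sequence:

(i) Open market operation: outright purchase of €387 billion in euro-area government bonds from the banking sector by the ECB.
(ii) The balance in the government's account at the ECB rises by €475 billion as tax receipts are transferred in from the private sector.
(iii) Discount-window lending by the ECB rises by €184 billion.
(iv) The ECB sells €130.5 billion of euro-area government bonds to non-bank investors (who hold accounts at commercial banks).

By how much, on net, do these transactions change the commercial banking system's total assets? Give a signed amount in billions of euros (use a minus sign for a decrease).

ECB balance sheet:
  Assets:      Securities +€256.5B, Loans to banks +€184B
  Liabilities: Bank reserves −€34.5B, Government deposits +€475B
Commercial banking system:
  Assets:      Reserves at CB −€34.5B, Securities −€387B
  Liabilities: Checkable deposits −€605.5B, Borrowings from CB +€184B
Change in total bank assets = -€421.5 billion.

-€421.5 billion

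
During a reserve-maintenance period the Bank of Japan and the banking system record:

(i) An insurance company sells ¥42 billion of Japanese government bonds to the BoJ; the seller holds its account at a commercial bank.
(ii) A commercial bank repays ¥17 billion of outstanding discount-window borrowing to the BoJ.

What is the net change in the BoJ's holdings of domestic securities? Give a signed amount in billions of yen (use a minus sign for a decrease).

+¥42 billion

Asset purchase (from non-banks) ¥42 billion: securities added to the BoJ's portfolio → +¥42B.
Discount-window repayment ¥17 billion: the BoJ's securities portfolio is untouched → 0.
Net: 42 + 0 = +¥42 billion.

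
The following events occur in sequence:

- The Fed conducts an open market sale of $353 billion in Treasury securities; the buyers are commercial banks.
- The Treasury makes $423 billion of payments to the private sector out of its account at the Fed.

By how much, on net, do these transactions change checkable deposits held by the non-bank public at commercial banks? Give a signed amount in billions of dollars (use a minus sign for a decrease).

Fed balance sheet:
  Assets:      Securities −$353B
  Liabilities: Bank reserves +$70B, Government deposits −$423B
Commercial banking system:
  Assets:      Reserves at CB +$70B, Securities +$353B
  Liabilities: Checkable deposits +$423B
So the change in checkable deposits held by the non-bank public at commercial banks is +$423 billion.

+$423 billion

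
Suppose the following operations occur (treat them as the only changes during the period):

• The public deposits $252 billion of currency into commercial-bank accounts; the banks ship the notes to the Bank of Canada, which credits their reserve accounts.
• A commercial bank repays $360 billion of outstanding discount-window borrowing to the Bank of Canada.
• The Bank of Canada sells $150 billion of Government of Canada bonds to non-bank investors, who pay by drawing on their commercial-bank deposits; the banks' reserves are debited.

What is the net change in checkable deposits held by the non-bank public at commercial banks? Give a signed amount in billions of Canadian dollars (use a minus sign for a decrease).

Currency deposit $252 billion: non-bank counterparties' bank balances rise → +$252B.
Discount-window repayment $360 billion: the counterparty is a bank, so public deposits are unchanged → 0.
Asset sale (to non-banks) $150 billion: non-bank counterparties' bank balances fall → −$150B.
Net: 252 + 0 − 150 = +$102 billion.

+$102 billion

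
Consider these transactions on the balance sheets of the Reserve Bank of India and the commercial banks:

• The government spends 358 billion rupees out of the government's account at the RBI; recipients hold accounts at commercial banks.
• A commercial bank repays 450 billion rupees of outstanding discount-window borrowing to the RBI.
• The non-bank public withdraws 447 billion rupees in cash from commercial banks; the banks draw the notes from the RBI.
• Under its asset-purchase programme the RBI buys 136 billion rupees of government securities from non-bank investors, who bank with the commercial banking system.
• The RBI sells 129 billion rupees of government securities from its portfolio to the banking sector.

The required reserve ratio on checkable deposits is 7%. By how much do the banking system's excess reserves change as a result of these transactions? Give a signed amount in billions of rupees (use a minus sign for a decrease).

Government spending 358 billion rupees: reserves +358B, deposits +358B.
Discount-window repayment 450 billion rupees: reserves −450B, deposits 0.
Currency withdrawal 447 billion rupees: reserves −447B, deposits −447B.
Asset purchase (from non-banks) 136 billion rupees: reserves +136B, deposits +136B.
OMO sale (to banks) 129 billion rupees: reserves −129B, deposits 0.
Totals: Δreserves = −532B, Δdeposits = +47B.
Δrequired reserves = 7% × +47B = +3.29B.
Δexcess reserves = Δreserves − Δrequired = −532B − (+3.29B) = -535.29 billion.

-535.29 billion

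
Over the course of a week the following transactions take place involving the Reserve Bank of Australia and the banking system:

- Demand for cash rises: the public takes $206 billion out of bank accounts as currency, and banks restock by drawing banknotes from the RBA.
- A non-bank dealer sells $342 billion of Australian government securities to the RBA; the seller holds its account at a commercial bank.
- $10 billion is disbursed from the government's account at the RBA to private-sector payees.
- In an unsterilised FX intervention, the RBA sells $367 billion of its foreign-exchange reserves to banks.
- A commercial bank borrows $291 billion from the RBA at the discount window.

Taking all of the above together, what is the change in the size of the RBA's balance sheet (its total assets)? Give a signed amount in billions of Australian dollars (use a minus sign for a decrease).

+$266 billion

Currency withdrawal $206 billion: only the composition of liabilities changes → 0.
Asset purchase (from non-banks) $342 billion: an RBA asset is acquired → +$342B.
Government spending $10 billion: only the composition of liabilities changes → 0.
FX sale $367 billion: an RBA asset is shed → −$367B.
Discount-window loan $291 billion: an RBA asset is acquired → +$291B.
Net: 0 + 342 + 0 − 367 + 291 = +$266 billion.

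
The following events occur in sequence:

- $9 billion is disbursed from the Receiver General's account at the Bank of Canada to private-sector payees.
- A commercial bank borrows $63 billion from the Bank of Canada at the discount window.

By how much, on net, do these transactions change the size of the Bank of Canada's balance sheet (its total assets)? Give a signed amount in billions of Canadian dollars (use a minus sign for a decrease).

+$63 billion

Bank of Canada balance sheet:
  Assets:      Loans to banks +$63B
  Liabilities: Bank reserves +$72B, Government deposits −$9B
Change in total Bank of Canada assets = +$63 billion.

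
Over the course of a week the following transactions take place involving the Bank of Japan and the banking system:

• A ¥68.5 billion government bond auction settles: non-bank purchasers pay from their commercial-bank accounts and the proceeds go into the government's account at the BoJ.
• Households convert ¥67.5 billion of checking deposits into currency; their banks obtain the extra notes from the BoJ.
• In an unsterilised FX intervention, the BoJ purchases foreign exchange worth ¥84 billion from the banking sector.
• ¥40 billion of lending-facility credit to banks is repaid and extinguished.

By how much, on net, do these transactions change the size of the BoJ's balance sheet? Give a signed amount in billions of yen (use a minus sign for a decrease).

Government account inflow ¥68.5 billion: only the composition of liabilities changes → 0.
Currency withdrawal ¥67.5 billion: only the composition of liabilities changes → 0.
FX purchase ¥84 billion: a BoJ asset is acquired → +¥84B.
Discount-window repayment ¥40 billion: a BoJ asset is shed → −¥40B.
Net: 0 + 0 + 84 − 40 = +¥44 billion.

+¥44 billion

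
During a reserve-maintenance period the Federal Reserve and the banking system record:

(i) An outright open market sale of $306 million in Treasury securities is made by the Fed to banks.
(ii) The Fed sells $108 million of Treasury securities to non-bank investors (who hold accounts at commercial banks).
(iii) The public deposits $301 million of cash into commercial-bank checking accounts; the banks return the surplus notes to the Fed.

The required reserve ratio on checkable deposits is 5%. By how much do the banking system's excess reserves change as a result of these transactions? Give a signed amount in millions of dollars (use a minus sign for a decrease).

-$122.65 million

OMO sale (to banks) $306 million: reserves −$306M, deposits 0.
Asset sale (to non-banks) $108 million: reserves −$108M, deposits −$108M.
Currency deposit $301 million: reserves +$301M, deposits +$301M.
Totals: Δreserves = −$113M, Δdeposits = +$193M.
Δrequired reserves = 5% × +$193M = +$9.65M.
Δexcess reserves = Δreserves − Δrequired = −$113M − (+$9.65M) = -$122.65 million.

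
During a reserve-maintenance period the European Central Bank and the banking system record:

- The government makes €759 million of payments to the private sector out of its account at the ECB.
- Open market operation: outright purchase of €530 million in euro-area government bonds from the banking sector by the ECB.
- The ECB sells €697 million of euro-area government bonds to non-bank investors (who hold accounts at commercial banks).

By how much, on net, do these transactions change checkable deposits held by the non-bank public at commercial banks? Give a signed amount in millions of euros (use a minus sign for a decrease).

Government spending €759 million: non-bank counterparties' bank balances rise → +€759M.
OMO purchase (from banks) €530 million: the counterparty is a bank, so public deposits are unchanged → 0.
Asset sale (to non-banks) €697 million: non-bank counterparties' bank balances fall → −€697M.
Net: 759 + 0 − 697 = +€62 million.

+€62 million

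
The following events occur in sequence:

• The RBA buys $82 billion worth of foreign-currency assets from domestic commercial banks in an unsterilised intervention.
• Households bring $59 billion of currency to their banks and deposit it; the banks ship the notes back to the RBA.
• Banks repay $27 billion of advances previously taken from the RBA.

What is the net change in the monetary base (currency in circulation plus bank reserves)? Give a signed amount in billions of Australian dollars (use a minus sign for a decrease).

+$55 billion

RBA balance sheet:
  Assets:      Loans to banks −$27B, Foreign assets +$82B
  Liabilities: Bank reserves +$114B, Currency in circulation −$59B
Monetary base = currency + reserves: −$59B + (+$114B) = +$55 billion.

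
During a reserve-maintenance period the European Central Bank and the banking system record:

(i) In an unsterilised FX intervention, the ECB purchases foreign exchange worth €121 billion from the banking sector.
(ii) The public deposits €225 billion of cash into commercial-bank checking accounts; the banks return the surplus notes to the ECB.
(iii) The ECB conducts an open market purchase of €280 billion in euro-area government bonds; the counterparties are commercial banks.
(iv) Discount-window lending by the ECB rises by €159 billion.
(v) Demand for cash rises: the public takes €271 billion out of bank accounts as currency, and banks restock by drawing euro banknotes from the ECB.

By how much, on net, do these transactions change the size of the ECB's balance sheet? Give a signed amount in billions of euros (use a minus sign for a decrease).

FX purchase €121 billion: an ECB asset is acquired → +€121B.
Currency deposit €225 billion: only the composition of liabilities changes → 0.
OMO purchase (from banks) €280 billion: an ECB asset is acquired → +€280B.
Discount-window loan €159 billion: an ECB asset is acquired → +€159B.
Currency withdrawal €271 billion: only the composition of liabilities changes → 0.
Net: 121 + 0 + 280 + 159 + 0 = +€560 billion.

+€560 billion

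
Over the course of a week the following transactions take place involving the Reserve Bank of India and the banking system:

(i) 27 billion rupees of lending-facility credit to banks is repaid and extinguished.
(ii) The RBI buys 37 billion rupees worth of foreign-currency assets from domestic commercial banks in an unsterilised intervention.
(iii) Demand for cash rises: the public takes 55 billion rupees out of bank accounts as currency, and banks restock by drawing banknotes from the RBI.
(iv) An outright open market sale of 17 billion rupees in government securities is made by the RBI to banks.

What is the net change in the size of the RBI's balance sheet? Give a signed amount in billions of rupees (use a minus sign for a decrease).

RBI balance sheet:
  Assets:      Securities −17B, Loans to banks −27B, Foreign assets +37B
  Liabilities: Bank reserves −62B, Currency in circulation +55B
Commercial banking system:
  Assets:      Reserves at CB −62B, Securities +17B, Foreign assets −37B
  Liabilities: Checkable deposits −55B, Borrowings from CB −27B
Change in total RBI assets = -7 billion.

-7 billion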